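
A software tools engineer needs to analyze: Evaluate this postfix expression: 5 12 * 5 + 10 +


Processing tokens left to right:
Push 5, Push 12
Pop 5 and 12, compute 5 * 12 = 60, push 60
Push 5
Pop 60 and 5, compute 60 + 5 = 65, push 65
Push 10
Pop 65 and 10, compute 65 + 10 = 75, push 75
Stack result: 75

75


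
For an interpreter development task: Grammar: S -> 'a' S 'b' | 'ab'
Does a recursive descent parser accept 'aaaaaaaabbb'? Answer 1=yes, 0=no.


Grammar accepts strings of the form a^n b^n (n >= 1)
Word: 'aaaaaaaabbb'
Counting: 8 a's and 3 b's
Check: 8 == 3? No
Mismatch: a-count != b-count
Rejected

0


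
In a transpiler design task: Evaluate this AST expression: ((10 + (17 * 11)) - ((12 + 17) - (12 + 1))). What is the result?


Expression: ((10 + (17 * 11)) - ((12 + 17) - (12 + 1)))
Evaluating step by step:
  17 * 11 = 187
  10 + 187 = 197
  12 + 17 = 29
  12 + 1 = 13
  29 - 13 = 16
  197 - 16 = 181
Result: 181

181


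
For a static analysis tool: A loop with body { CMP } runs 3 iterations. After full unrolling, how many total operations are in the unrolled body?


Loop body operations: CMP (1 op per iteration)
Unrolling 3 iterations:
  Iteration 1: CMP (1 ops)
  Iteration 2: CMP (1 ops)
  Iteration 3: CMP (1 ops)
Total: 3 iterations * 1 ops/iter = 3 operations

3


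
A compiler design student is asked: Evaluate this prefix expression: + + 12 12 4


Parsing prefix expression: + + 12 12 4
Step 1: Innermost operation '+ 12 12'
  12 + 12 = 24
Step 2: Outer operation '+ [24] 4'
  24 + 4 = 28

28


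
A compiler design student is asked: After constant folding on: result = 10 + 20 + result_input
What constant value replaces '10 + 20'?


Identifying constant sub-expression:
  Original: result = 10 + 20 + result_input
  10 and 20 are both compile-time constants
  Evaluating: 10 + 20 = 30
  After folding: result = 30 + result_input

30


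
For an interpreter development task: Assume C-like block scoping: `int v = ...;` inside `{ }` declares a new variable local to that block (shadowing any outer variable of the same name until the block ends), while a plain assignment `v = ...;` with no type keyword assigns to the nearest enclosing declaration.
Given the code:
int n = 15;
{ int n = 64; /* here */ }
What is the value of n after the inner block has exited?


Analyzing scoping rules:
Outer scope: declares n = 15
Inner block: 'int n = 64;' declares a NEW n that shadows the outer one
When the block exits the inner n goes out of scope; the outer n was never modified -> 15
Result: 15

15


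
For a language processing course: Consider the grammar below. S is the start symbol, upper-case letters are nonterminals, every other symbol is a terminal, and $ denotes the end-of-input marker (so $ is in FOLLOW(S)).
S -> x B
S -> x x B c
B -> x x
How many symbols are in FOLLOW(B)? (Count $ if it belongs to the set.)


S is the start symbol and does not occur in any rule body, so FOLLOW(S) = {$}.
Examining every occurrence of B in a rule body:
  S -> x B : B is at the right end -> add FOLLOW(S) = {$}
  S -> x x B c : B is followed by terminal 'c' -> add 'c'
  B -> x x : B does not occur in the body -> contributes nothing
FOLLOW(B) = {c, $}
Count: 2

2


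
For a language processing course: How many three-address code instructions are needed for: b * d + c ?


Expression: b * d + c
Generating three-address code (respecting * over +/- precedence):
  Instruction 1: t1 = b * d
  Instruction 2: t2 = t1 + c
Total instructions: 2

2


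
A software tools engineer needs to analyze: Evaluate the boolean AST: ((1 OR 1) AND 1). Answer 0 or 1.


Step 1: Evaluate inner node
  1 OR 1 = 1
Step 2: Evaluate root node
  1 AND 1 = 1

1


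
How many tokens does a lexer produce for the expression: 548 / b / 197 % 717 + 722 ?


Scanning '548 / b / 197 % 717 + 722'
Token 1: '548' -> integer_literal
Token 2: '/' -> operator
Token 3: 'b' -> identifier
Token 4: '/' -> operator
Token 5: '197' -> integer_literal
Token 6: '%' -> operator
Token 7: '717' -> integer_literal
Token 8: '+' -> operator
Token 9: '722' -> integer_literal
Total tokens: 9

9


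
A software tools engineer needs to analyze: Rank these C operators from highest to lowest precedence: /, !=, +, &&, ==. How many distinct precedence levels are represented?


Looking up precedence for each operator:
  / -> precedence 6
  != -> precedence 3
  + -> precedence 5
  && -> precedence 2
  == -> precedence 3
Sorted highest to lowest: /, +, !=, ==, &&
Distinct precedence values: [6, 5, 3, 2]
Number of distinct levels: 4

4


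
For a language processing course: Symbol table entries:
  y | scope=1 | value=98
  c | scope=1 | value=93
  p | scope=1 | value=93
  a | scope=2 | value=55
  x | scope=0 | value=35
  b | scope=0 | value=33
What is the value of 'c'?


Searching symbol table for 'c':
  y | scope=1 | value=98
  c | scope=1 | value=93 <- MATCH
  p | scope=1 | value=93
  a | scope=2 | value=55
  x | scope=0 | value=35
  b | scope=0 | value=33
Found 'c' at scope 1 with value 93

93


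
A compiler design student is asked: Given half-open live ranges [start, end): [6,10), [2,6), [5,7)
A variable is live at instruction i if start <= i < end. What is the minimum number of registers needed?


Live ranges:
  Var0: [6, 10)
  Var1: [2, 6)
  Var2: [5, 7)
Sweep-line events (position, delta, active):
  pos=2 start -> active=1
  pos=5 start -> active=2
  pos=6 end -> active=1
  pos=6 start -> active=2
  pos=7 end -> active=1
  pos=10 end -> active=0
Maximum simultaneous active: 2
Minimum registers needed: 2

2


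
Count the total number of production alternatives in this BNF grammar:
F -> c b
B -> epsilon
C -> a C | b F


Counting alternatives per rule:
  F: 1 alternative(s)
  B: 1 alternative(s)
  C: 2 alternative(s)
Sum: 1 + 1 + 2 = 4

4


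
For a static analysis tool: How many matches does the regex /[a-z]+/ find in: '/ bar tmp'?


Pattern: /[a-z]+/ (identifiers)
Input: '/ bar tmp'
Scanning for matches:
  Match 1: 'bar'
  Match 2: 'tmp'
Total matches: 2

2


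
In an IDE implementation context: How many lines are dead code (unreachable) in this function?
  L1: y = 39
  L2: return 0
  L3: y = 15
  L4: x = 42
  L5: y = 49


Analyzing control flow:
  L1: reachable (before return)
  L2: reachable (return statement)
  L3: DEAD (after return at L2)
  L4: DEAD (after return at L2)
  L5: DEAD (after return at L2)
Return at L2, total lines = 5
Dead lines: L3 through L5
Count: 3

3


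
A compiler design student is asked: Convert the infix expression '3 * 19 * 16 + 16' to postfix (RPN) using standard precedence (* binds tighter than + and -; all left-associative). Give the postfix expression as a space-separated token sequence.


Applying the shunting-yard algorithm:
  Operand 3 -> output
  Push '*' onto operator stack -> op-stack: [*]
  Operand 19 -> output
  See '*' (prec 2); top '*' (prec 2) >= it -> pop '*' to output
  Push '*' onto operator stack -> op-stack: [*]
  Operand 16 -> output
  See '+' (prec 1); top '*' (prec 2) >= it -> pop '*' to output
  Push '+' onto operator stack -> op-stack: [+]
  Operand 16 -> output
  End of input: pop '+' to output
Postfix result: 3 19 * 16 * 16 +

3 19 * 16 * 16 +


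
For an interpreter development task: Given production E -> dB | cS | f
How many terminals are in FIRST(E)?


Production: E -> dB | cS | f
Examining each alternative for leading terminals:
  E -> dB : first terminal = 'd'
  E -> cS : first terminal = 'c'
  E -> f : first terminal = 'f'
FIRST(E) = {c, d, f}
Count: 3

3


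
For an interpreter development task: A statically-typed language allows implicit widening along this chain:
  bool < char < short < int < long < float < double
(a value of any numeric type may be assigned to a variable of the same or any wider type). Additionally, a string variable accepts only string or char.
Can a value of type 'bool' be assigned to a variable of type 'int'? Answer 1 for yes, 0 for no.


Target variable type: int
Source value type: bool
Numeric ranks: bool=0, int=3
Widening allowed iff rank(source) <= rank(target): 0 <= 3? Yes
Result: 1

1


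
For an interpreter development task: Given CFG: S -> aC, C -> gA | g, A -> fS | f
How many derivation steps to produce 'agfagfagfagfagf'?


Grammar: S -> aC, C -> gA | g, A -> fS | f
Deriving 'agfagfagfagfagf':
Step 1: S -> aC => aC
Step 2: C -> gA => agA
Step 3: A -> fS => agfS
Step 4: S -> aC => agfaC
Step 5: C -> gA => agfagA
Step 6: A -> fS => agfagfS
Step 7: S -> aC => agfagfaC
Step 8: C -> gA => agfagfagA
Step 9: A -> fS => agfagfagfS
Step 10: S -> aC => agfagfagfaC
Step 11: C -> gA => agfagfagfagA
Step 12: A -> fS => agfagfagfagfS
Step 13: S -> aC => agfagfagfagfaC
Step 14: C -> gA => agfagfagfagfagA
Step 15: A -> f => agfagfagfagfagf
Total derivation steps: 15

15


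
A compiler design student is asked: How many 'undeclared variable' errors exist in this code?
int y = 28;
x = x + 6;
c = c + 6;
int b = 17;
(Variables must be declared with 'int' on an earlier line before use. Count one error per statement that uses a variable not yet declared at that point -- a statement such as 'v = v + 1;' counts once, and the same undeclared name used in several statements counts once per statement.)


Scanning code line by line:
  Line 1: declare 'y' -> declared = ['y']
  Line 2: use 'x' -> ERROR (undeclared)
  Line 3: use 'c' -> ERROR (undeclared)
  Line 4: declare 'b' -> declared = ['b', 'y']
Total undeclared variable errors: 2

2


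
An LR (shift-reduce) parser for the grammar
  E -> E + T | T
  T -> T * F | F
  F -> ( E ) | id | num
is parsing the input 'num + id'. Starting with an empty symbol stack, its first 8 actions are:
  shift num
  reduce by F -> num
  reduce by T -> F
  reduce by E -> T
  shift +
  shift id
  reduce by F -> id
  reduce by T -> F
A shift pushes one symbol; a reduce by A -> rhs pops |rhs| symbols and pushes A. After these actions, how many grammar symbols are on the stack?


Tracking the symbol stack through each action:
  Action 1: shift 'num' : push -> stack = [num] (size 1)
  Action 2: reduce by F -> num : pop 1, push F -> stack = [F] (size 1)
  Action 3: reduce by T -> F : pop 1, push T -> stack = [T] (size 1)
  Action 4: reduce by E -> T : pop 1, push E -> stack = [E] (size 1)
  Action 5: shift '+' : push -> stack = [E, +] (size 2)
  Action 6: shift 'id' : push -> stack = [E, +, id] (size 3)
  Action 7: reduce by F -> id : pop 1, push F -> stack = [E, +, F] (size 3)
  Action 8: reduce by T -> F : pop 1, push T -> stack = [E, +, T] (size 3)
Final stack size: 3

3


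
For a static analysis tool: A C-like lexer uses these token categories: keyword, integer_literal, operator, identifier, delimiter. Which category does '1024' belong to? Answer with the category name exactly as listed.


Token: '1024'
Checking categories:
  identifier: no
  integer_literal: YES
  operator: no
  keyword: no
  delimiter: no
Category: integer_literal

integer_literal


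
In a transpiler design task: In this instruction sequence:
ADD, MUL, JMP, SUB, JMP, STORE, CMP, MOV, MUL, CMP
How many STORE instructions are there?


Scanning instruction sequence for STORE:
  Position 1: ADD
  Position 2: MUL
  Position 3: JMP
  Position 4: SUB
  Position 5: JMP
  Position 6: STORE <- MATCH
  Position 7: CMP
  Position 8: MOV
  Position 9: MUL
  Position 10: CMP
Matches at positions: [6]
Total STORE count: 1

1


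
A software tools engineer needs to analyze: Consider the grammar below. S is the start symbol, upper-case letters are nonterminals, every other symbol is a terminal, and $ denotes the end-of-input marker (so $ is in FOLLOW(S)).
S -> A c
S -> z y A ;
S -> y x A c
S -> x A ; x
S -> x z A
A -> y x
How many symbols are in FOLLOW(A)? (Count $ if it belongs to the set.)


S is the start symbol and does not occur in any rule body, so FOLLOW(S) = {$}.
Examining every occurrence of A in a rule body:
  S -> A c : A is followed by terminal 'c' -> add 'c'
  S -> z y A ; : A is followed by terminal ';' -> add ';'
  S -> y x A c : A is followed by terminal 'c' -> add 'c' (already in the set)
  S -> x A ; x : A is followed by terminal ';' -> add ';' (already in the set)
  S -> x z A : A is at the right end -> add FOLLOW(S) = {$}
  A -> y x : A does not occur in the body -> contributes nothing
FOLLOW(A) = {;, c, $}
Count: 3

3


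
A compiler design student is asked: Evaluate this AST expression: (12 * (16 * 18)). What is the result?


Expression: (12 * (16 * 18))
Evaluating step by step:
  16 * 18 = 288
  12 * 288 = 3456
Result: 3456

3456


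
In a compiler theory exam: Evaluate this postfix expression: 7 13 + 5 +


Processing tokens left to right:
Push 7, Push 13
Pop 7 and 13, compute 7 + 13 = 20, push 20
Push 5
Pop 20 and 5, compute 20 + 5 = 25, push 25
Stack result: 25

25


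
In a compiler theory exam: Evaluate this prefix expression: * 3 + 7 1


Parsing prefix expression: * 3 + 7 1
Step 1: Innermost operation '+ 7 1'
  7 + 1 = 8
Step 2: Outer operation '* 3 [8]'
  3 * 8 = 24

24


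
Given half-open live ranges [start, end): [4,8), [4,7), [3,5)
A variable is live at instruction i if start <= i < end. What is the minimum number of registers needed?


Live ranges:
  Var0: [4, 8)
  Var1: [4, 7)
  Var2: [3, 5)
Sweep-line events (position, delta, active):
  pos=3 start -> active=1
  pos=4 start -> active=2
  pos=4 start -> active=3
  pos=5 end -> active=2
  pos=7 end -> active=1
  pos=8 end -> active=0
Maximum simultaneous active: 3
Minimum registers needed: 3

3


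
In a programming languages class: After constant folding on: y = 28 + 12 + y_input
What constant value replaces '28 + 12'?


Identifying constant sub-expression:
  Original: y = 28 + 12 + y_input
  28 and 12 are both compile-time constants
  Evaluating: 28 + 12 = 40
  After folding: y = 40 + y_input

40


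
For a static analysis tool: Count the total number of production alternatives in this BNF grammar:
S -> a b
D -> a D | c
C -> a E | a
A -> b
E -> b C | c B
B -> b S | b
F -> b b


Counting alternatives per rule:
  S: 1 alternative(s)
  D: 2 alternative(s)
  C: 2 alternative(s)
  A: 1 alternative(s)
  E: 2 alternative(s)
  B: 2 alternative(s)
  F: 1 alternative(s)
Sum: 1 + 2 + 2 + 1 + 2 + 2 + 1 = 11

11


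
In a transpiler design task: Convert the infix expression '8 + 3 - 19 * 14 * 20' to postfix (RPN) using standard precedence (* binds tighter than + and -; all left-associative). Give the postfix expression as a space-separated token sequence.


Applying the shunting-yard algorithm:
  Operand 8 -> output
  Push '+' onto operator stack -> op-stack: [+]
  Operand 3 -> output
  See '-' (prec 1); top '+' (prec 1) >= it -> pop '+' to output
  Push '-' onto operator stack -> op-stack: [-]
  Operand 19 -> output
  Push '*' onto operator stack -> op-stack: [-, *]
  Operand 14 -> output
  See '*' (prec 2); top '*' (prec 2) >= it -> pop '*' to output
  Push '*' onto operator stack -> op-stack: [-, *]
  Operand 20 -> output
  End of input: pop '*' to output
  End of input: pop '-' to output
Postfix result: 8 3 + 19 14 * 20 * -

8 3 + 19 14 * 20 * -


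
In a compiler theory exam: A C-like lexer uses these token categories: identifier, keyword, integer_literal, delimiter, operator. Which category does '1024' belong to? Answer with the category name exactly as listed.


Token: '1024'
Checking categories:
  identifier: no
  integer_literal: YES
  operator: no
  keyword: no
  delimiter: no
Category: integer_literal

integer_literal


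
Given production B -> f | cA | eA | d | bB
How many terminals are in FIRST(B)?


Production: B -> f | cA | eA | d | bB
Examining each alternative for leading terminals:
  B -> f : first terminal = 'f'
  B -> cA : first terminal = 'c'
  B -> eA : first terminal = 'e'
  B -> d : first terminal = 'd'
  B -> bB : first terminal = 'b'
FIRST(B) = {b, c, d, e, f}
Count: 5

5


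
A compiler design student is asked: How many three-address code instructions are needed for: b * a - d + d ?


Expression: b * a - d + d
Generating three-address code (respecting * over +/- precedence):
  Instruction 1: t1 = b * a
  Instruction 2: t2 = t1 - d
  Instruction 3: t3 = t2 + d
Total instructions: 3

3


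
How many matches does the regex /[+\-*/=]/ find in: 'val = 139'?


Pattern: /[+\-*/=]/ (operators)
Input: 'val = 139'
Scanning for matches:
  Match 1: '='
Total matches: 1

1


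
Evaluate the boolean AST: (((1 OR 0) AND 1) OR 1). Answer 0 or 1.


Step 1: Evaluate inner node
  1 OR 0 = 1
Step 2: Evaluate next node
  1 AND 1 = 1
Step 3: Evaluate root node
  1 OR 1 = 1

1


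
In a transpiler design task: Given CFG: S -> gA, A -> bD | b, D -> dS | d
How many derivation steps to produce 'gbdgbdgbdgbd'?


Grammar: S -> gA, A -> bD | b, D -> dS | d
Deriving 'gbdgbdgbdgbd':
Step 1: S -> gA => gA
Step 2: A -> bD => gbD
Step 3: D -> dS => gbdS
Step 4: S -> gA => gbdgA
Step 5: A -> bD => gbdgbD
Step 6: D -> dS => gbdgbdS
Step 7: S -> gA => gbdgbdgA
Step 8: A -> bD => gbdgbdgbD
Step 9: D -> dS => gbdgbdgbdS
Step 10: S -> gA => gbdgbdgbdgA
Step 11: A -> bD => gbdgbdgbdgbD
Step 12: D -> d => gbdgbdgbdgbd
Total derivation steps: 12

12


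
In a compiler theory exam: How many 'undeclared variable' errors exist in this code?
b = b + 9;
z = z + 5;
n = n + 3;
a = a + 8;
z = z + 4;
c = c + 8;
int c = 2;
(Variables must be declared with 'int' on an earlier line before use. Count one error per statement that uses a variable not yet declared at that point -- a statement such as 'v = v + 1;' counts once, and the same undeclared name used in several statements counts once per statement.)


Scanning code line by line:
  Line 1: use 'b' -> ERROR (undeclared)
  Line 2: use 'z' -> ERROR (undeclared)
  Line 3: use 'n' -> ERROR (undeclared)
  Line 4: use 'a' -> ERROR (undeclared)
  Line 5: use 'z' -> ERROR (undeclared)
  Line 6: use 'c' -> ERROR (undeclared)
  Line 7: declare 'c' -> declared = ['c']
Total undeclared variable errors: 6

6


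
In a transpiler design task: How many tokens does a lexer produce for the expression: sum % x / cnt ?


Scanning 'sum % x / cnt'
Token 1: 'sum' -> identifier
Token 2: '%' -> operator
Token 3: 'x' -> identifier
Token 4: '/' -> operator
Token 5: 'cnt' -> identifier
Total tokens: 5

5


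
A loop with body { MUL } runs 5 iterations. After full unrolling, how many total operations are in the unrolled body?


Loop body operations: MUL (1 op per iteration)
Unrolling 5 iterations:
  Iteration 1: MUL (1 ops)
  Iteration 2: MUL (1 ops)
  Iteration 3: MUL (1 ops)
  Iteration 4: MUL (1 ops)
  Iteration 5: MUL (1 ops)
Total: 5 iterations * 1 ops/iter = 5 operations

5


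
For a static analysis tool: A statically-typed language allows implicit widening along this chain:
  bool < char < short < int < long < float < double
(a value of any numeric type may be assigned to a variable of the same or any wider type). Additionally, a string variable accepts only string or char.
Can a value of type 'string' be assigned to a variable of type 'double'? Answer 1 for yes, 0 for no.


Target variable type: double
Source value type: string
Rule: string cannot widen to any numeric type
Result: 0

0


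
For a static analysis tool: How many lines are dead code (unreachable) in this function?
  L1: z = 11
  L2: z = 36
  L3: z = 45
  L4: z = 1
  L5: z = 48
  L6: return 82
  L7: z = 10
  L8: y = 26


Analyzing control flow:
  L1: reachable (before return)
  L2: reachable (before return)
  L3: reachable (before return)
  L4: reachable (before return)
  L5: reachable (before return)
  L6: reachable (return statement)
  L7: DEAD (after return at L6)
  L8: DEAD (after return at L6)
Return at L6, total lines = 8
Dead lines: L7 through L8
Count: 2

2


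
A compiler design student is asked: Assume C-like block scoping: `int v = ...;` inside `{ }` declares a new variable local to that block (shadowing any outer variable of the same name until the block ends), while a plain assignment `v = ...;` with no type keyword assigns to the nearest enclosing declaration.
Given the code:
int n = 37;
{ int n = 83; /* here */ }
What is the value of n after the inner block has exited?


Analyzing scoping rules:
Outer scope: declares n = 37
Inner block: 'int n = 83;' declares a NEW n that shadows the outer one
When the block exits the inner n goes out of scope; the outer n was never modified -> 37
Result: 37

37


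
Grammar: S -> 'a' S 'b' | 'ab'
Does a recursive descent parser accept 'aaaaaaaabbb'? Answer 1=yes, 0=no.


Grammar accepts strings of the form a^n b^n (n >= 1)
Word: 'aaaaaaaabbb'
Counting: 8 a's and 3 b's
Check: 8 == 3? No
Mismatch: a-count != b-count
Rejected

0


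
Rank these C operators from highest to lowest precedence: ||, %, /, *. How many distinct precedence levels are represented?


Looking up precedence for each operator:
  || -> precedence 1
  % -> precedence 6
  / -> precedence 6
  * -> precedence 6
Sorted highest to lowest: %, /, *, ||
Distinct precedence values: [6, 1]
Number of distinct levels: 2

2


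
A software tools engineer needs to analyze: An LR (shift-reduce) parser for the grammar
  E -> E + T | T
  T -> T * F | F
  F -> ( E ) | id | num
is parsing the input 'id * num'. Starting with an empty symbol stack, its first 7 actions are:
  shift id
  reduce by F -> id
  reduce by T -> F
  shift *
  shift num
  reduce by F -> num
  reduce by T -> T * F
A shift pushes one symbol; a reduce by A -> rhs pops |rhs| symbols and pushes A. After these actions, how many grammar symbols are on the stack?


Tracking the symbol stack through each action:
  Action 1: shift 'id' : push -> stack = [id] (size 1)
  Action 2: reduce by F -> id : pop 1, push F -> stack = [F] (size 1)
  Action 3: reduce by T -> F : pop 1, push T -> stack = [T] (size 1)
  Action 4: shift '*' : push -> stack = [T, *] (size 2)
  Action 5: shift 'num' : push -> stack = [T, *, num] (size 3)
  Action 6: reduce by F -> num : pop 1, push F -> stack = [T, *, F] (size 3)
  Action 7: reduce by T -> T * F : pop 3, push T -> stack = [T] (size 1)
Final stack size: 1

1


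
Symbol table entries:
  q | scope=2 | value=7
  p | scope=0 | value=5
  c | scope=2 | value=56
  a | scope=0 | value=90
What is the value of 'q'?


Searching symbol table for 'q':
  q | scope=2 | value=7 <- MATCH
  p | scope=0 | value=5
  c | scope=2 | value=56
  a | scope=0 | value=90
Found 'q' at scope 2 with value 7

7


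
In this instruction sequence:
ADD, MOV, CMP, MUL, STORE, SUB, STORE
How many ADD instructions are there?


Scanning instruction sequence for ADD:
  Position 1: ADD <- MATCH
  Position 2: MOV
  Position 3: CMP
  Position 4: MUL
  Position 5: STORE
  Position 6: SUB
  Position 7: STORE
Matches at positions: [1]
Total ADD count: 1

1


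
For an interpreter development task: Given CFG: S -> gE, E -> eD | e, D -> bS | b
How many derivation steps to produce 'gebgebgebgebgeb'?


Grammar: S -> gE, E -> eD | e, D -> bS | b
Deriving 'gebgebgebgebgeb':
Step 1: S -> gE => gE
Step 2: E -> eD => geD
Step 3: D -> bS => gebS
Step 4: S -> gE => gebgE
Step 5: E -> eD => gebgeD
Step 6: D -> bS => gebgebS
Step 7: S -> gE => gebgebgE
Step 8: E -> eD => gebgebgeD
Step 9: D -> bS => gebgebgebS
Step 10: S -> gE => gebgebgebgE
Step 11: E -> eD => gebgebgebgeD
Step 12: D -> bS => gebgebgebgebS
Step 13: S -> gE => gebgebgebgebgE
Step 14: E -> eD => gebgebgebgebgeD
Step 15: D -> b => gebgebgebgebgeb
Total derivation steps: 15

15


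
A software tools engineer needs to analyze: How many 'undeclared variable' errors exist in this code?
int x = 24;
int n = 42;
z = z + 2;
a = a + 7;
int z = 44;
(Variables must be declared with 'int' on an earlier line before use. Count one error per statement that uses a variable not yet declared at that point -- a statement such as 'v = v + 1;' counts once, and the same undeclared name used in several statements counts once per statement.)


Scanning code line by line:
  Line 1: declare 'x' -> declared = ['x']
  Line 2: declare 'n' -> declared = ['n', 'x']
  Line 3: use 'z' -> ERROR (undeclared)
  Line 4: use 'a' -> ERROR (undeclared)
  Line 5: declare 'z' -> declared = ['n', 'x', 'z']
Total undeclared variable errors: 2

2


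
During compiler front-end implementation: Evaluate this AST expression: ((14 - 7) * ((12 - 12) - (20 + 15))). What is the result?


Expression: ((14 - 7) * ((12 - 12) - (20 + 15)))
Evaluating step by step:
  14 - 7 = 7
  12 - 12 = 0
  20 + 15 = 35
  0 - 35 = -35
  7 * -35 = -245
Result: -245

-245


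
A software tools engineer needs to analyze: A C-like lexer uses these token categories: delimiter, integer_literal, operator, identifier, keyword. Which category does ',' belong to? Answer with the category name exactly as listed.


Token: ','
Checking categories:
  identifier: no
  integer_literal: no
  operator: no
  keyword: no
  delimiter: YES
Category: delimiter

delimiter


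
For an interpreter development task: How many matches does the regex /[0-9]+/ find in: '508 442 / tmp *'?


Pattern: /[0-9]+/ (int literals)
Input: '508 442 / tmp *'
Scanning for matches:
  Match 1: '508'
  Match 2: '442'
Total matches: 2

2


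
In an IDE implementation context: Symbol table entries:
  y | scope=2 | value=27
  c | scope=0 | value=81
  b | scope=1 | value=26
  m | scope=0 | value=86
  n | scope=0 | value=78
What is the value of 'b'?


Searching symbol table for 'b':
  y | scope=2 | value=27
  c | scope=0 | value=81
  b | scope=1 | value=26 <- MATCH
  m | scope=0 | value=86
  n | scope=0 | value=78
Found 'b' at scope 1 with value 26

26


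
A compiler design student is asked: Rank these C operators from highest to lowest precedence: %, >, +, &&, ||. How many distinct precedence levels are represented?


Looking up precedence for each operator:
  % -> precedence 6
  > -> precedence 4
  + -> precedence 5
  && -> precedence 2
  || -> precedence 1
Sorted highest to lowest: %, +, >, &&, ||
Distinct precedence values: [6, 5, 4, 2, 1]
Number of distinct levels: 5

5


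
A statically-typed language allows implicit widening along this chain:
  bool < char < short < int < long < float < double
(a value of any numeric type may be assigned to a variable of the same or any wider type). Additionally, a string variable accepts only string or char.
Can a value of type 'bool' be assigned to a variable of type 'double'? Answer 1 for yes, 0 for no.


Target variable type: double
Source value type: bool
Numeric ranks: bool=0, double=6
Widening allowed iff rank(source) <= rank(target): 0 <= 6? Yes
Result: 1

1


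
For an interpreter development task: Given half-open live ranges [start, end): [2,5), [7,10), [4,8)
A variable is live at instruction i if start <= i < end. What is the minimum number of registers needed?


Live ranges:
  Var0: [2, 5)
  Var1: [7, 10)
  Var2: [4, 8)
Sweep-line events (position, delta, active):
  pos=2 start -> active=1
  pos=4 start -> active=2
  pos=5 end -> active=1
  pos=7 start -> active=2
  pos=8 end -> active=1
  pos=10 end -> active=0
Maximum simultaneous active: 2
Minimum registers needed: 2

2


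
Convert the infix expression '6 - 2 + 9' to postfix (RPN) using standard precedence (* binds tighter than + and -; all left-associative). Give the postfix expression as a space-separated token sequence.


Applying the shunting-yard algorithm:
  Operand 6 -> output
  Push '-' onto operator stack -> op-stack: [-]
  Operand 2 -> output
  See '+' (prec 1); top '-' (prec 1) >= it -> pop '-' to output
  Push '+' onto operator stack -> op-stack: [+]
  Operand 9 -> output
  End of input: pop '+' to output
Postfix result: 6 2 - 9 +

6 2 - 9 +


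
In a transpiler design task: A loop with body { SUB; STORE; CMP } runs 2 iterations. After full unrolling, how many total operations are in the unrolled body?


Loop body operations: SUB, STORE, CMP (3 ops per iteration)
Unrolling 2 iterations:
  Iteration 1: SUB, STORE, CMP (3 ops)
  Iteration 2: SUB, STORE, CMP (3 ops)
Total: 2 iterations * 3 ops/iter = 6 operations

6


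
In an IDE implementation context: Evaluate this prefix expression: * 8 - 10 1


Parsing prefix expression: * 8 - 10 1
Step 1: Innermost operation '- 10 1'
  10 - 1 = 9
Step 2: Outer operation '* 8 [9]'
  8 * 9 = 72

72


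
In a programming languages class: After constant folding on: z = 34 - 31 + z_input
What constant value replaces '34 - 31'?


Identifying constant sub-expression:
  Original: z = 34 - 31 + z_input
  34 and 31 are both compile-time constants
  Evaluating: 34 - 31 = 3
  After folding: z = 3 + z_input

3


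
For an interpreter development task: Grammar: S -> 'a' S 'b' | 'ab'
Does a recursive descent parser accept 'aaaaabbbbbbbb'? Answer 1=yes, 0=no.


Grammar accepts strings of the form a^n b^n (n >= 1)
Word: 'aaaaabbbbbbbb'
Counting: 5 a's and 8 b's
Check: 5 == 8? No
Mismatch: a-count != b-count
Rejected

0


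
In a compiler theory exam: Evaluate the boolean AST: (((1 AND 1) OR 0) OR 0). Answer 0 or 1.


Step 1: Evaluate inner node
  1 AND 1 = 1
Step 2: Evaluate next node
  1 OR 0 = 1
Step 3: Evaluate root node
  1 OR 0 = 1

1


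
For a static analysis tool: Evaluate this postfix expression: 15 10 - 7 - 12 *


Processing tokens left to right:
Push 15, Push 10
Pop 15 and 10, compute 15 - 10 = 5, push 5
Push 7
Pop 5 and 7, compute 5 - 7 = -2, push -2
Push 12
Pop -2 and 12, compute -2 * 12 = -24, push -24
Stack result: -24

-24


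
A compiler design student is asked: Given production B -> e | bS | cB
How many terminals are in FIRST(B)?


Production: B -> e | bS | cB
Examining each alternative for leading terminals:
  B -> e : first terminal = 'e'
  B -> bS : first terminal = 'b'
  B -> cB : first terminal = 'c'
FIRST(B) = {b, c, e}
Count: 3

3


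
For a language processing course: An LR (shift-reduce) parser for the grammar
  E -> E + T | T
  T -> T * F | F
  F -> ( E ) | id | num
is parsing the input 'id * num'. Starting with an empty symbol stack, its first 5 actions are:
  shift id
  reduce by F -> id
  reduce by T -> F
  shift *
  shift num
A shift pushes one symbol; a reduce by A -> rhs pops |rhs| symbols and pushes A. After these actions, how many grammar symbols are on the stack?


Tracking the symbol stack through each action:
  Action 1: shift 'id' : push -> stack = [id] (size 1)
  Action 2: reduce by F -> id : pop 1, push F -> stack = [F] (size 1)
  Action 3: reduce by T -> F : pop 1, push T -> stack = [T] (size 1)
  Action 4: shift '*' : push -> stack = [T, *] (size 2)
  Action 5: shift 'num' : push -> stack = [T, *, num] (size 3)
Final stack size: 3

3


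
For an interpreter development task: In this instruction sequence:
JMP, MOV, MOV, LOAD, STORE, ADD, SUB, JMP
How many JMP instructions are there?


Scanning instruction sequence for JMP:
  Position 1: JMP <- MATCH
  Position 2: MOV
  Position 3: MOV
  Position 4: LOAD
  Position 5: STORE
  Position 6: ADD
  Position 7: SUB
  Position 8: JMP <- MATCH
Matches at positions: [1, 8]
Total JMP count: 2

2


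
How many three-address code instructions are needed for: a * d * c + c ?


Expression: a * d * c + c
Generating three-address code (respecting * over +/- precedence):
  Instruction 1: t1 = a * d
  Instruction 2: t2 = t1 * c
  Instruction 3: t3 = t2 + c
Total instructions: 3

3


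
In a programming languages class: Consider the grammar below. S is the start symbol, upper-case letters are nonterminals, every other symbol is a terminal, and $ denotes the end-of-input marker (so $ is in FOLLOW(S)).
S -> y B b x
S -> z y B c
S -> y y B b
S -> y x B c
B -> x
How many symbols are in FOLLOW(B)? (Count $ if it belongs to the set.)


S is the start symbol and does not occur in any rule body, so FOLLOW(S) = {$}.
Examining every occurrence of B in a rule body:
  S -> y B b x : B is followed by terminal 'b' -> add 'b'
  S -> z y B c : B is followed by terminal 'c' -> add 'c'
  S -> y y B b : B is followed by terminal 'b' -> add 'b' (already in the set)
  S -> y x B c : B is followed by terminal 'c' -> add 'c' (already in the set)
  B -> x : B does not occur in the body -> contributes nothing
FOLLOW(B) = {b, c}
Count: 2

2


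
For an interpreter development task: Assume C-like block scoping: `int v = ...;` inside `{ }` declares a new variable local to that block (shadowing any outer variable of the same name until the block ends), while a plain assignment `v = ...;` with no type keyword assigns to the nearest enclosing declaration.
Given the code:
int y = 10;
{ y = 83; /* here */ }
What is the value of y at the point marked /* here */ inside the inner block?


Analyzing scoping rules:
Outer scope: declares y = 10
Inner block: 'y = 83;' has no type keyword, so it is an assignment to the outer y (no shadowing)
Inside the block, after the assignment -> 83
Result: 83

83


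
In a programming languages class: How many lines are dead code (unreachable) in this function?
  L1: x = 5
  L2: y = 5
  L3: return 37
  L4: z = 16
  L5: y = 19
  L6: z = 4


Analyzing control flow:
  L1: reachable (before return)
  L2: reachable (before return)
  L3: reachable (return statement)
  L4: DEAD (after return at L3)
  L5: DEAD (after return at L3)
  L6: DEAD (after return at L3)
Return at L3, total lines = 6
Dead lines: L4 through L6
Count: 3

3


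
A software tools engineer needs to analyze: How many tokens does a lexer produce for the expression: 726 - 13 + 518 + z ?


Scanning '726 - 13 + 518 + z'
Token 1: '726' -> integer_literal
Token 2: '-' -> operator
Token 3: '13' -> integer_literal
Token 4: '+' -> operator
Token 5: '518' -> integer_literal
Token 6: '+' -> operator
Token 7: 'z' -> identifier
Total tokens: 7

7


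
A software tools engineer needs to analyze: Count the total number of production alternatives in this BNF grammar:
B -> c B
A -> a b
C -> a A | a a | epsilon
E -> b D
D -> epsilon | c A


Counting alternatives per rule:
  B: 1 alternative(s)
  A: 1 alternative(s)
  C: 3 alternative(s)
  E: 1 alternative(s)
  D: 2 alternative(s)
Sum: 1 + 1 + 3 + 1 + 2 = 8

8


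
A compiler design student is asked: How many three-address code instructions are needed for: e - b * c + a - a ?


Expression: e - b * c + a - a
Generating three-address code (respecting * over +/- precedence):
  Instruction 1: t1 = b * c
  Instruction 2: t2 = e - t1
  Instruction 3: t3 = t2 + a
  Instruction 4: t4 = t3 - a
Total instructions: 4

4


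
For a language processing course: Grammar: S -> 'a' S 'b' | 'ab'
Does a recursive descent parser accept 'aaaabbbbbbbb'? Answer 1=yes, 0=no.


Grammar accepts strings of the form a^n b^n (n >= 1)
Word: 'aaaabbbbbbbb'
Counting: 4 a's and 8 b's
Check: 4 == 8? No
Mismatch: a-count != b-count
Rejected

0


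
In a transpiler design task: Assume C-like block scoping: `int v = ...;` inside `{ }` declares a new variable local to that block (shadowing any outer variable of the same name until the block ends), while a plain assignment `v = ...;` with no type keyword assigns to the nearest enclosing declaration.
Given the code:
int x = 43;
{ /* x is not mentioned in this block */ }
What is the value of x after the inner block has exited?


Analyzing scoping rules:
Outer scope: declares x = 43
Inner block: x is neither redeclared nor assigned -> unchanged
After the block -> 43
Result: 43

43


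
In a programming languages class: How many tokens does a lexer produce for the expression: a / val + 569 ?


Scanning 'a / val + 569'
Token 1: 'a' -> identifier
Token 2: '/' -> operator
Token 3: 'val' -> identifier
Token 4: '+' -> operator
Token 5: '569' -> integer_literal
Total tokens: 5

5


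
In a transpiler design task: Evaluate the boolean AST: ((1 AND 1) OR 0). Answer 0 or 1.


Step 1: Evaluate inner node
  1 AND 1 = 1
Step 2: Evaluate root node
  1 OR 0 = 1

1


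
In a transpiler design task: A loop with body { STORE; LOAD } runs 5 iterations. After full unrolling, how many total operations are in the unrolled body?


Loop body operations: STORE, LOAD (2 ops per iteration)
Unrolling 5 iterations:
  Iteration 1: STORE, LOAD (2 ops)
  Iteration 2: STORE, LOAD (2 ops)
  Iteration 3: STORE, LOAD (2 ops)
  Iteration 4: STORE, LOAD (2 ops)
  Iteration 5: STORE, LOAD (2 ops)
Total: 5 iterations * 2 ops/iter = 10 operations

10


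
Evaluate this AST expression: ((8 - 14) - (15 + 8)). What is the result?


Expression: ((8 - 14) - (15 + 8))
Evaluating step by step:
  8 - 14 = -6
  15 + 8 = 23
  -6 - 23 = -29
Result: -29

-29


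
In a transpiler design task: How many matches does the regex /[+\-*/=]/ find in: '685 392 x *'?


Pattern: /[+\-*/=]/ (operators)
Input: '685 392 x *'
Scanning for matches:
  Match 1: '*'
Total matches: 1

1


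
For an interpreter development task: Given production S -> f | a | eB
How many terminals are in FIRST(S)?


Production: S -> f | a | eB
Examining each alternative for leading terminals:
  S -> f : first terminal = 'f'
  S -> a : first terminal = 'a'
  S -> eB : first terminal = 'e'
FIRST(S) = {a, e, f}
Count: 3

3


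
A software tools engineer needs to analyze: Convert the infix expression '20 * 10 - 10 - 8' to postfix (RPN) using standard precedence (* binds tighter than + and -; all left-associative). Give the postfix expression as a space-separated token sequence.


Applying the shunting-yard algorithm:
  Operand 20 -> output
  Push '*' onto operator stack -> op-stack: [*]
  Operand 10 -> output
  See '-' (prec 1); top '*' (prec 2) >= it -> pop '*' to output
  Push '-' onto operator stack -> op-stack: [-]
  Operand 10 -> output
  See '-' (prec 1); top '-' (prec 1) >= it -> pop '-' to output
  Push '-' onto operator stack -> op-stack: [-]
  Operand 8 -> output
  End of input: pop '-' to output
Postfix result: 20 10 * 10 - 8 -

20 10 * 10 - 8 -


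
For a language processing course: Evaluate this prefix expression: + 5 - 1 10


Parsing prefix expression: + 5 - 1 10
Step 1: Innermost operation '- 1 10'
  1 - 10 = -9
Step 2: Outer operation '+ 5 [-9]'
  5 + -9 = -4

-4


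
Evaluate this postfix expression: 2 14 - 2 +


Processing tokens left to right:
Push 2, Push 14
Pop 2 and 14, compute 2 - 14 = -12, push -12
Push 2
Pop -12 and 2, compute -12 + 2 = -10, push -10
Stack result: -10

-10


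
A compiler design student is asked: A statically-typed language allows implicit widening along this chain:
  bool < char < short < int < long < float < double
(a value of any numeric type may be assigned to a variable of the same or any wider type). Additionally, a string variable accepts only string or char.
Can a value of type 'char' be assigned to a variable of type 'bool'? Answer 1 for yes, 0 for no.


Target variable type: bool
Source value type: char
Numeric ranks: char=1, bool=0
Widening allowed iff rank(source) <= rank(target): 1 <= 0? No
Result: 0

0


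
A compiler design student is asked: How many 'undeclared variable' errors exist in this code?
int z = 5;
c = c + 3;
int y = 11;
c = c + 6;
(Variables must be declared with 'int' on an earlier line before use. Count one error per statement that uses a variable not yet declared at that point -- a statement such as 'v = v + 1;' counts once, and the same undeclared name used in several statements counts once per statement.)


Scanning code line by line:
  Line 1: declare 'z' -> declared = ['z']
  Line 2: use 'c' -> ERROR (undeclared)
  Line 3: declare 'y' -> declared = ['y', 'z']
  Line 4: use 'c' -> ERROR (undeclared)
Total undeclared variable errors: 2

2


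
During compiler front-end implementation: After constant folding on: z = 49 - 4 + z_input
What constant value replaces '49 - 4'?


Identifying constant sub-expression:
  Original: z = 49 - 4 + z_input
  49 and 4 are both compile-time constants
  Evaluating: 49 - 4 = 45
  After folding: z = 45 + z_input

45


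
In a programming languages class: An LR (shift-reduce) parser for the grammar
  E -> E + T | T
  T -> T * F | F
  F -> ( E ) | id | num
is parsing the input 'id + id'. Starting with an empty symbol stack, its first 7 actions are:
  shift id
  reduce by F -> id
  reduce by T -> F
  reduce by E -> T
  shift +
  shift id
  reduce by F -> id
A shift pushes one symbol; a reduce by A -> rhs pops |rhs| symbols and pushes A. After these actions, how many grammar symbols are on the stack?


Tracking the symbol stack through each action:
  Action 1: shift 'id' : push -> stack = [id] (size 1)
  Action 2: reduce by F -> id : pop 1, push F -> stack = [F] (size 1)
  Action 3: reduce by T -> F : pop 1, push T -> stack = [T] (size 1)
  Action 4: reduce by E -> T : pop 1, push E -> stack = [E] (size 1)
  Action 5: shift '+' : push -> stack = [E, +] (size 2)
  Action 6: shift 'id' : push -> stack = [E, +, id] (size 3)
  Action 7: reduce by F -> id : pop 1, push F -> stack = [E, +, F] (size 3)
Final stack size: 3

3
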